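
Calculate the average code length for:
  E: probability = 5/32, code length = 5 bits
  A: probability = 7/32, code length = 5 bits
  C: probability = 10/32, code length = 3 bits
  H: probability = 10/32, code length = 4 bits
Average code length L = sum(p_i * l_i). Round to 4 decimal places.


Weighted contributions p_i * l_i:
  E: (5/32) * 5 = 25/32
  A: (7/32) * 5 = 35/32
  C: (10/32) * 3 = 30/32
  H: (10/32) * 4 = 40/32
Sum = (25 + 35 + 30 + 40)/32 = 130/32

L = 130/32 = 4.0625 bits/symbol


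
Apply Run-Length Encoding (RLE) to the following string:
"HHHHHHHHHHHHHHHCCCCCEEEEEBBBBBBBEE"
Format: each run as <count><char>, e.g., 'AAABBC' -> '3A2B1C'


Scanning runs left to right:
  i=0: run of 'H' x 15 -> '15H'
  i=15: run of 'C' x 5 -> '5C'
  i=20: run of 'E' x 5 -> '5E'
  i=25: run of 'B' x 7 -> '7B'
  i=32: run of 'E' x 2 -> '2E'

RLE = 15H5C5E7B2E


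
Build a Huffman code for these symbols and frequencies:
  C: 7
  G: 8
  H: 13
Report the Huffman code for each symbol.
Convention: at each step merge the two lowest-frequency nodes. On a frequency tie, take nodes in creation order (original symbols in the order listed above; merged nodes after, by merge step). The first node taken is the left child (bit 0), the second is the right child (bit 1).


Huffman tree construction:
Step 1: Merge C(7) + G(8) = 15
Step 2: Merge H(13) + (C+G)(15) = 28
Read each symbol's code off the tree from the root (left child = 0, right child = 1).

Codes:
  C: 10 (length 2)
  G: 11 (length 2)
  H: 0 (length 1)
Average code length: 43/28 = 1.5357 bits/symbol


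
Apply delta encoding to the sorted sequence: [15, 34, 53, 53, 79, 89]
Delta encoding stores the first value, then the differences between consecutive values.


First value: 15
Deltas:
  34 - 15 = 19
  53 - 34 = 19
  53 - 53 = 0
  79 - 53 = 26
  89 - 79 = 10


Delta encoded: [15, 19, 19, 0, 26, 10]


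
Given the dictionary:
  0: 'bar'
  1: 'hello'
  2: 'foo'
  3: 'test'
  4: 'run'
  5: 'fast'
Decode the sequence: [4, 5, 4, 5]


Look up each index in the dictionary:
  4 -> 'run'
  5 -> 'fast'
  4 -> 'run'
  5 -> 'fast'

Decoded: "run fast run fast"


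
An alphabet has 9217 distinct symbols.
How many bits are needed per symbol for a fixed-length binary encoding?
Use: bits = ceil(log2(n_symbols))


log2(9217) = 13.1701
Bracket: 2^13 = 8192 < 9217 <= 2^14 = 16384
So ceil(log2(9217)) = 14

bits = ceil(log2(9217)) = ceil(13.1701) = 14 bits


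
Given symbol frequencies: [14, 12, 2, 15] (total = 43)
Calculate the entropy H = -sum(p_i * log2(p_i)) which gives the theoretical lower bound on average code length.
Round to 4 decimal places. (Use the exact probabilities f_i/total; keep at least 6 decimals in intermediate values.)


Per-symbol terms -p_i * log2(p_i) with p_i = f_i/43:
  p = 14/43 = 0.325581: log2(p) = -1.618910, -p*log2(p) = 0.527087
  p = 12/43 = 0.279070: log2(p) = -1.841302, -p*log2(p) = 0.513852
  p = 2/43 = 0.046512: log2(p) = -4.426265, -p*log2(p) = 0.205873
  p = 15/43 = 0.348837: log2(p) = -1.519374, -p*log2(p) = 0.530014
H = 0.527087 + 0.513852 + 0.205873 + 0.530014 = 1.776826

H = 1.7768 bits/symbol


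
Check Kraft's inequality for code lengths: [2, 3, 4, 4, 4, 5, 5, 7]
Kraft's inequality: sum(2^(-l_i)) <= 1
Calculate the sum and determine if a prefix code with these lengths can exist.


Sum = 2^(-2) + 2^(-3) + 2^(-4) + 2^(-4) + 2^(-4) + 2^(-5) + 2^(-5) + 2^(-7)
    = 0.25 + 0.125 + 0.0625 + 0.0625 + 0.0625 + 0.03125 + 0.03125 + 0.0078125
    = 81/128 = 0.6328125
Since 0.6328125 <= 1, Kraft's inequality IS satisfied.
A prefix code with these lengths CAN exist.

Kraft sum = 0.6328125. Satisfied.


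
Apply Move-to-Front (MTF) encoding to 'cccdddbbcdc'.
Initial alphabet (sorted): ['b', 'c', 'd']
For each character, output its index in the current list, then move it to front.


MTF encoding:
'c': index 1 in ['b', 'c', 'd'] -> ['c', 'b', 'd']
'c': index 0 in ['c', 'b', 'd'] -> ['c', 'b', 'd']
'c': index 0 in ['c', 'b', 'd'] -> ['c', 'b', 'd']
'd': index 2 in ['c', 'b', 'd'] -> ['d', 'c', 'b']
'd': index 0 in ['d', 'c', 'b'] -> ['d', 'c', 'b']
'd': index 0 in ['d', 'c', 'b'] -> ['d', 'c', 'b']
'b': index 2 in ['d', 'c', 'b'] -> ['b', 'd', 'c']
'b': index 0 in ['b', 'd', 'c'] -> ['b', 'd', 'c']
'c': index 2 in ['b', 'd', 'c'] -> ['c', 'b', 'd']
'd': index 2 in ['c', 'b', 'd'] -> ['d', 'c', 'b']
'c': index 1 in ['d', 'c', 'b'] -> ['c', 'd', 'b']


Output: [1, 0, 0, 2, 0, 0, 2, 0, 2, 2, 1]


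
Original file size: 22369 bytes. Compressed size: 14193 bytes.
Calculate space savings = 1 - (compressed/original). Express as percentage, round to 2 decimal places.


ratio = compressed/original = 14193/22369 = 0.634494
savings = 1 - ratio = 1 - 0.634494 = 0.365506
as a percentage: 0.365506 * 100 = 36.55%

Space savings = 1 - 14193/22369 = 36.55%


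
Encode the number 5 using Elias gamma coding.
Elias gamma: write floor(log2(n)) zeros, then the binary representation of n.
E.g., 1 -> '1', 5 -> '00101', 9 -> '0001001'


num_bits = floor(log2(5)) + 1 = 3
leading_zeros = num_bits - 1 = 2
binary(5) = 101

Elias gamma(5) = '00' + '101' = 00101 (5 bits)


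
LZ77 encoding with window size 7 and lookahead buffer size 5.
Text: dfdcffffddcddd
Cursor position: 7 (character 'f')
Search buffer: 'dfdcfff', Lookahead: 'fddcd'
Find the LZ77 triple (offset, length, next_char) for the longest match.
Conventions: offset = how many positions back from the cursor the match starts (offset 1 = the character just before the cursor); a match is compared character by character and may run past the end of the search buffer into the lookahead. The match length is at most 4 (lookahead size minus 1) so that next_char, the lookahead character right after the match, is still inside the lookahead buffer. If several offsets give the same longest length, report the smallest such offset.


Try each offset into the search buffer:
  offset=1 (pos 6, char 'f'): match length 1
  offset=2 (pos 5, char 'f'): match length 1
  offset=3 (pos 4, char 'f'): match length 1
  offset=4 (pos 3, char 'c'): match length 0
  offset=5 (pos 2, char 'd'): match length 0
  offset=6 (pos 1, char 'f'): match length 2
  offset=7 (pos 0, char 'd'): match length 0
Longest match has length 2 at offset 6.
next_char = character at position 7 + 2 = 9 -> 'd'

Best match: offset=6, length=2 (matching 'fd' starting at position 1)
LZ77 triple: (6, 2, 'd')


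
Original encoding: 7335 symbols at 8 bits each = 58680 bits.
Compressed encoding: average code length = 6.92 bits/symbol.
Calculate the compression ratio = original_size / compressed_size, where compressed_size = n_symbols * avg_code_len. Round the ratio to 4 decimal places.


original_size = n_symbols * orig_bits = 7335 * 8 = 58680 bits
compressed_size = n_symbols * avg_code_len = 7335 * 6.92 = 50758.2 bits
ratio = original_size / compressed_size = 58680 / 50758.2 = 1.1561

Compression ratio = 1.1561


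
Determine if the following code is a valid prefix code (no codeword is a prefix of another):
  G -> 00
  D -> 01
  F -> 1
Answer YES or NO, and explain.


Checking each pair (does one codeword prefix another?):
  G='00' vs D='01': no prefix
  G='00' vs F='1': no prefix
  D='01' vs G='00': no prefix
  D='01' vs F='1': no prefix
  F='1' vs G='00': no prefix
  F='1' vs D='01': no prefix
No violation found over all pairs.

YES -- this is a valid prefix code. No codeword is a prefix of any other codeword.


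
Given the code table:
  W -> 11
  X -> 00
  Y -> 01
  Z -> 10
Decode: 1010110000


Decoding:
10 -> Z
10 -> Z
11 -> W
00 -> X
00 -> X


Result: ZZWXX


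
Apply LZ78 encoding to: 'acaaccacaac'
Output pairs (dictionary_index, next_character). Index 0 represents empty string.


LZ78 encoding steps:
Dictionary: {0: ''}
Step 1: w='' (idx 0), next='a' -> output (0, 'a'), add 'a' as idx 1
Step 2: w='' (idx 0), next='c' -> output (0, 'c'), add 'c' as idx 2
Step 3: w='a' (idx 1), next='a' -> output (1, 'a'), add 'aa' as idx 3
Step 4: w='c' (idx 2), next='c' -> output (2, 'c'), add 'cc' as idx 4
Step 5: w='a' (idx 1), next='c' -> output (1, 'c'), add 'ac' as idx 5
Step 6: w='aa' (idx 3), next='c' -> output (3, 'c'), add 'aac' as idx 6


Encoded: [(0, 'a'), (0, 'c'), (1, 'a'), (2, 'c'), (1, 'c'), (3, 'c')]


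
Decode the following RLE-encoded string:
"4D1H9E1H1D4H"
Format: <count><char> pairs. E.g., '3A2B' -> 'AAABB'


Expanding each <count><char> pair:
  4D -> 'DDDD'
  1H -> 'H'
  9E -> 'EEEEEEEEE'
  1H -> 'H'
  1D -> 'D'
  4H -> 'HHHH'

Decoded = DDDDHEEEEEEEEEHDHHHH


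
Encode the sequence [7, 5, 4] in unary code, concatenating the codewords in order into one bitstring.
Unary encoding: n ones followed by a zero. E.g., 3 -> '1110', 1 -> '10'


Encode each number as n ones followed by a terminating 0:
  7 -> 11111110 (8 bits)
  5 -> 111110 (6 bits)
  4 -> 11110 (5 bits)
Total length = 8 + 6 + 5 = 19 bits.

Unary([7, 5, 4]) = 1111111011111011110 (19 bits)


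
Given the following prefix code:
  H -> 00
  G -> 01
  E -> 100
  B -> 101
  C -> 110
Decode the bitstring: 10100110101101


Decoding step by step:
Bits 101 -> B
Bits 00 -> H
Bits 110 -> C
Bits 101 -> B
Bits 101 -> B


Decoded message: BHCBB


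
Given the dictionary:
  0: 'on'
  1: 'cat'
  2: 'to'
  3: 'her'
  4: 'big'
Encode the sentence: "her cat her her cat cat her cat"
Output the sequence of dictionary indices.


Look up each word in the dictionary:
  'her' -> 3
  'cat' -> 1
  'her' -> 3
  'her' -> 3
  'cat' -> 1
  'cat' -> 1
  'her' -> 3
  'cat' -> 1

Encoded: [3, 1, 3, 3, 1, 1, 3, 1]


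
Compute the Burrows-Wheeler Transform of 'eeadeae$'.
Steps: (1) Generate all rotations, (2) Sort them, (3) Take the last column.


Rotations (sorted):
  0: $eeadeae -> last char: e
  1: adeae$ee -> last char: e
  2: ae$eeade -> last char: e
  3: deae$eea -> last char: a
  4: e$eeadea -> last char: a
  5: eadeae$e -> last char: e
  6: eae$eead -> last char: d
  7: eeadeae$ -> last char: $


BWT = eeeaaed$


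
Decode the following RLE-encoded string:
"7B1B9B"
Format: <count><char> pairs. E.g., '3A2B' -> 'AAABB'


Expanding each <count><char> pair:
  7B -> 'BBBBBBB'
  1B -> 'B'
  9B -> 'BBBBBBBBB'

Decoded = BBBBBBBBBBBBBBBBB


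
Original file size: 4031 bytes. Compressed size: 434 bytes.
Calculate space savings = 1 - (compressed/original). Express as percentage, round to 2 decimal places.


ratio = compressed/original = 434/4031 = 0.107666
savings = 1 - ratio = 1 - 0.107666 = 0.892334
as a percentage: 0.892334 * 100 = 89.23%

Space savings = 1 - 434/4031 = 89.23%


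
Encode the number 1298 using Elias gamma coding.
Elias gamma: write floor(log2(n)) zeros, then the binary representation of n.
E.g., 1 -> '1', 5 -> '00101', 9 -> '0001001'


num_bits = floor(log2(1298)) + 1 = 11
leading_zeros = num_bits - 1 = 10
binary(1298) = 10100010010

Elias gamma(1298) = '0000000000' + '10100010010' = 000000000010100010010 (21 bits)


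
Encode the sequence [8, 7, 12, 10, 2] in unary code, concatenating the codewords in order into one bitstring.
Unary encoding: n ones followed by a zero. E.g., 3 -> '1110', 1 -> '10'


Encode each number as n ones followed by a terminating 0:
  8 -> 111111110 (9 bits)
  7 -> 11111110 (8 bits)
  12 -> 1111111111110 (13 bits)
  10 -> 11111111110 (11 bits)
  2 -> 110 (3 bits)
Total length = 9 + 8 + 13 + 11 + 3 = 44 bits.

Unary([8, 7, 12, 10, 2]) = 11111111011111110111111111111011111111110110 (44 bits)


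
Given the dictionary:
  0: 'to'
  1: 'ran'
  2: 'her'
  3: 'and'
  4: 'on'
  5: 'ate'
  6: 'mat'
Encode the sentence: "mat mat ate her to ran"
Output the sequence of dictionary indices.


Look up each word in the dictionary:
  'mat' -> 6
  'mat' -> 6
  'ate' -> 5
  'her' -> 2
  'to' -> 0
  'ran' -> 1

Encoded: [6, 6, 5, 2, 0, 1]


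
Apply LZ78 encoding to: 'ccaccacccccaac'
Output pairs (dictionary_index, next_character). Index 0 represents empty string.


LZ78 encoding steps:
Dictionary: {0: ''}
Step 1: w='' (idx 0), next='c' -> output (0, 'c'), add 'c' as idx 1
Step 2: w='c' (idx 1), next='a' -> output (1, 'a'), add 'ca' as idx 2
Step 3: w='c' (idx 1), next='c' -> output (1, 'c'), add 'cc' as idx 3
Step 4: w='' (idx 0), next='a' -> output (0, 'a'), add 'a' as idx 4
Step 5: w='cc' (idx 3), next='c' -> output (3, 'c'), add 'ccc' as idx 5
Step 6: w='cc' (idx 3), next='a' -> output (3, 'a'), add 'cca' as idx 6
Step 7: w='a' (idx 4), next='c' -> output (4, 'c'), add 'ac' as idx 7


Encoded: [(0, 'c'), (1, 'a'), (1, 'c'), (0, 'a'), (3, 'c'), (3, 'a'), (4, 'c')]


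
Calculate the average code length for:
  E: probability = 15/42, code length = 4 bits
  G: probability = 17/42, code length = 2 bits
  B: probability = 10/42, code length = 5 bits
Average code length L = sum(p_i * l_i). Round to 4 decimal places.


Weighted contributions p_i * l_i:
  E: (15/42) * 4 = 60/42
  G: (17/42) * 2 = 34/42
  B: (10/42) * 5 = 50/42
Sum = (60 + 34 + 50)/42 = 144/42

L = 144/42 = 3.4286 bits/symbol


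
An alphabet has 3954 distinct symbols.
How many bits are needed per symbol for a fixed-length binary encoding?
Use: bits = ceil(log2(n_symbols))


log2(3954) = 11.9491
Bracket: 2^11 = 2048 < 3954 <= 2^12 = 4096
So ceil(log2(3954)) = 12

bits = ceil(log2(3954)) = ceil(11.9491) = 12 bits


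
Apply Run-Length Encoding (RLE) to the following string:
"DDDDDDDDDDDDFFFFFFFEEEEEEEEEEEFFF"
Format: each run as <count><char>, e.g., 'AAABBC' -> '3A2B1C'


Scanning runs left to right:
  i=0: run of 'D' x 12 -> '12D'
  i=12: run of 'F' x 7 -> '7F'
  i=19: run of 'E' x 11 -> '11E'
  i=30: run of 'F' x 3 -> '3F'

RLE = 12D7F11E3F


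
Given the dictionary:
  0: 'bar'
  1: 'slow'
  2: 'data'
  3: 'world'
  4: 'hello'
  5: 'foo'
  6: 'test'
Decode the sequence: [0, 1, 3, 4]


Look up each index in the dictionary:
  0 -> 'bar'
  1 -> 'slow'
  3 -> 'world'
  4 -> 'hello'

Decoded: "bar slow world hello"


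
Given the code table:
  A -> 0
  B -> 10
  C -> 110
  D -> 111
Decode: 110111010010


Decoding:
110 -> C
111 -> D
0 -> A
10 -> B
0 -> A
10 -> B


Result: CDABAB


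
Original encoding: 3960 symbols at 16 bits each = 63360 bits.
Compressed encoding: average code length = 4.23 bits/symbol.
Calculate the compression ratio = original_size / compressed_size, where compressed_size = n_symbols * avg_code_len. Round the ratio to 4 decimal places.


original_size = n_symbols * orig_bits = 3960 * 16 = 63360 bits
compressed_size = n_symbols * avg_code_len = 3960 * 4.23 = 16750.8 bits
ratio = original_size / compressed_size = 63360 / 16750.8 = 3.7825

Compression ratio = 3.7825


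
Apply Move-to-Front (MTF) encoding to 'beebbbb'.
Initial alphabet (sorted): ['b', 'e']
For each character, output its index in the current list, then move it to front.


MTF encoding:
'b': index 0 in ['b', 'e'] -> ['b', 'e']
'e': index 1 in ['b', 'e'] -> ['e', 'b']
'e': index 0 in ['e', 'b'] -> ['e', 'b']
'b': index 1 in ['e', 'b'] -> ['b', 'e']
'b': index 0 in ['b', 'e'] -> ['b', 'e']
'b': index 0 in ['b', 'e'] -> ['b', 'e']
'b': index 0 in ['b', 'e'] -> ['b', 'e']


Output: [0, 1, 0, 1, 0, 0, 0]


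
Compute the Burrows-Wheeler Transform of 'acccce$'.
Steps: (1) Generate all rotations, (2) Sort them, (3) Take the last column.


Rotations (sorted):
  0: $acccce -> last char: e
  1: acccce$ -> last char: $
  2: cccce$a -> last char: a
  3: ccce$ac -> last char: c
  4: cce$acc -> last char: c
  5: ce$accc -> last char: c
  6: e$acccc -> last char: c


BWT = e$acccc


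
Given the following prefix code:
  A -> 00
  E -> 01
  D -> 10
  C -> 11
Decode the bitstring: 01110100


Decoding step by step:
Bits 01 -> E
Bits 11 -> C
Bits 01 -> E
Bits 00 -> A


Decoded message: ECEA


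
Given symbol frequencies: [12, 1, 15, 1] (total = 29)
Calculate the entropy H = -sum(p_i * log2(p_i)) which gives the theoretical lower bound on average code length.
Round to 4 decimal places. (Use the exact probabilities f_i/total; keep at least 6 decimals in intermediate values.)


Per-symbol terms -p_i * log2(p_i) with p_i = f_i/29:
  p = 12/29 = 0.413793: log2(p) = -1.273018, -p*log2(p) = 0.526766
  p = 1/29 = 0.034483: log2(p) = -4.857981, -p*log2(p) = 0.167517
  p = 15/29 = 0.517241: log2(p) = -0.951090, -p*log2(p) = 0.491943
  p = 1/29 = 0.034483: log2(p) = -4.857981, -p*log2(p) = 0.167517
H = 0.526766 + 0.167517 + 0.491943 + 0.167517 = 1.353743

H = 1.3537 bits/symbol


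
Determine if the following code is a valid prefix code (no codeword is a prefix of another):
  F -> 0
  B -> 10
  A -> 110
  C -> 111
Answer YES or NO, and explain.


Checking each pair (does one codeword prefix another?):
  F='0' vs B='10': no prefix
  F='0' vs A='110': no prefix
  F='0' vs C='111': no prefix
  B='10' vs F='0': no prefix
  B='10' vs A='110': no prefix
  B='10' vs C='111': no prefix
  A='110' vs F='0': no prefix
  A='110' vs B='10': no prefix
  A='110' vs C='111': no prefix
  C='111' vs F='0': no prefix
  C='111' vs B='10': no prefix
  C='111' vs A='110': no prefix
No violation found over all pairs.

YES -- this is a valid prefix code. No codeword is a prefix of any other codeword.


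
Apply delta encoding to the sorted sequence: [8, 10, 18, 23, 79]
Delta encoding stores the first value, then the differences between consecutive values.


First value: 8
Deltas:
  10 - 8 = 2
  18 - 10 = 8
  23 - 18 = 5
  79 - 23 = 56


Delta encoded: [8, 2, 8, 5, 56]


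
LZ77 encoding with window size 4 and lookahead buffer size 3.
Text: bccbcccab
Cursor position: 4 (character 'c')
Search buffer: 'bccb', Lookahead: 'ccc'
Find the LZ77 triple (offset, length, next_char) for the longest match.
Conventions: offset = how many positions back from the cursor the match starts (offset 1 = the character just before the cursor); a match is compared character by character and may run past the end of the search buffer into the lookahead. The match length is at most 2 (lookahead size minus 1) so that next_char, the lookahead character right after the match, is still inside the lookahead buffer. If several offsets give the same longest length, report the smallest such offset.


Try each offset into the search buffer:
  offset=1 (pos 3, char 'b'): match length 0
  offset=2 (pos 2, char 'c'): match length 1
  offset=3 (pos 1, char 'c'): match length 2
  offset=4 (pos 0, char 'b'): match length 0
Longest match has length 2 at offset 3.
next_char = character at position 4 + 2 = 6 -> 'c'

Best match: offset=3, length=2 (matching 'cc' starting at position 1)
LZ77 triple: (3, 2, 'c')


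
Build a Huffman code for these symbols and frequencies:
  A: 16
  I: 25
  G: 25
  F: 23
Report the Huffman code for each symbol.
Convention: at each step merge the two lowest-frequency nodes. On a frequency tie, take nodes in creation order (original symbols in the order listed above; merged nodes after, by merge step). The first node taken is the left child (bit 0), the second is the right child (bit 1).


Huffman tree construction:
Step 1: Merge A(16) + F(23) = 39
Step 2: Merge I(25) + G(25) = 50
Step 3: Merge (A+F)(39) + (I+G)(50) = 89
Read each symbol's code off the tree from the root (left child = 0, right child = 1).

Codes:
  A: 00 (length 2)
  I: 10 (length 2)
  G: 11 (length 2)
  F: 01 (length 2)
Average code length: 178/89 = 2.0000 bits/symbol


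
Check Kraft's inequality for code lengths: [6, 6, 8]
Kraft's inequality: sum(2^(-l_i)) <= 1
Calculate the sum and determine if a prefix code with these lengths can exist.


Sum = 2^(-6) + 2^(-6) + 2^(-8)
    = 0.015625 + 0.015625 + 0.00390625
    = 9/256 = 0.03515625
Since 0.03515625 <= 1, Kraft's inequality IS satisfied.
A prefix code with these lengths CAN exist.

Kraft sum = 0.03515625. Satisfied.


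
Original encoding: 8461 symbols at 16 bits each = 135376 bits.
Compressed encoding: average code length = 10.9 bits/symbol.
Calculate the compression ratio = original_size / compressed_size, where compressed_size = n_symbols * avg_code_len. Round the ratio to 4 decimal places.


original_size = n_symbols * orig_bits = 8461 * 16 = 135376 bits
compressed_size = n_symbols * avg_code_len = 8461 * 10.9 = 92224.9 bits
ratio = original_size / compressed_size = 135376 / 92224.9 = 1.4679

Compression ratio = 1.4679


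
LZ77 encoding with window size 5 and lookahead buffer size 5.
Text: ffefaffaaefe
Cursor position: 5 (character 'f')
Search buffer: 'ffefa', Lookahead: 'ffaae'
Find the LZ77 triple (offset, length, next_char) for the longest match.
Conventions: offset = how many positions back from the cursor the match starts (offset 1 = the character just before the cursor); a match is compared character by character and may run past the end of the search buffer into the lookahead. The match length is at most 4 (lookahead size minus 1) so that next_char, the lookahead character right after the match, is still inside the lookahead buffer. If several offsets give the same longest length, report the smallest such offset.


Try each offset into the search buffer:
  offset=1 (pos 4, char 'a'): match length 0
  offset=2 (pos 3, char 'f'): match length 1
  offset=3 (pos 2, char 'e'): match length 0
  offset=4 (pos 1, char 'f'): match length 1
  offset=5 (pos 0, char 'f'): match length 2
Longest match has length 2 at offset 5.
next_char = character at position 5 + 2 = 7 -> 'a'

Best match: offset=5, length=2 (matching 'ff' starting at position 0)
LZ77 triple: (5, 2, 'a')


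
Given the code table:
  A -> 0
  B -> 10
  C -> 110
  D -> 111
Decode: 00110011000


Decoding:
0 -> A
0 -> A
110 -> C
0 -> A
110 -> C
0 -> A
0 -> A


Result: AACACAA


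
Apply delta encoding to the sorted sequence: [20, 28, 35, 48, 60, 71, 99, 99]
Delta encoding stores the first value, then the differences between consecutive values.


First value: 20
Deltas:
  28 - 20 = 8
  35 - 28 = 7
  48 - 35 = 13
  60 - 48 = 12
  71 - 60 = 11
  99 - 71 = 28
  99 - 99 = 0


Delta encoded: [20, 8, 7, 13, 12, 11, 28, 0]


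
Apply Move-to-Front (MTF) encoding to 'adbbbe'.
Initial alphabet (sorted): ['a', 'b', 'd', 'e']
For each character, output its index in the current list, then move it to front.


MTF encoding:
'a': index 0 in ['a', 'b', 'd', 'e'] -> ['a', 'b', 'd', 'e']
'd': index 2 in ['a', 'b', 'd', 'e'] -> ['d', 'a', 'b', 'e']
'b': index 2 in ['d', 'a', 'b', 'e'] -> ['b', 'd', 'a', 'e']
'b': index 0 in ['b', 'd', 'a', 'e'] -> ['b', 'd', 'a', 'e']
'b': index 0 in ['b', 'd', 'a', 'e'] -> ['b', 'd', 'a', 'e']
'e': index 3 in ['b', 'd', 'a', 'e'] -> ['e', 'b', 'd', 'a']


Output: [0, 2, 2, 0, 0, 3]


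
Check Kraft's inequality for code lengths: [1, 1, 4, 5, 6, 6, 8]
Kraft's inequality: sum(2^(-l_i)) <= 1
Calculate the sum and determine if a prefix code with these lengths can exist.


Sum = 2^(-1) + 2^(-1) + 2^(-4) + 2^(-5) + 2^(-6) + 2^(-6) + 2^(-8)
    = 0.5 + 0.5 + 0.0625 + 0.03125 + 0.015625 + 0.015625 + 0.00390625
    = 289/256 = 1.12890625
Since 1.12890625 > 1, Kraft's inequality is NOT satisfied.
A prefix code with these lengths CANNOT exist.

Kraft sum = 1.12890625. Not satisfied.


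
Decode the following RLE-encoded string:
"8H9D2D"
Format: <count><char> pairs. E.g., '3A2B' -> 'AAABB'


Expanding each <count><char> pair:
  8H -> 'HHHHHHHH'
  9D -> 'DDDDDDDDD'
  2D -> 'DD'

Decoded = HHHHHHHHDDDDDDDDDDD


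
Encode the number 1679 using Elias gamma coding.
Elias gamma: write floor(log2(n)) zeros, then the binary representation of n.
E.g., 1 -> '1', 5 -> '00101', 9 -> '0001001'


num_bits = floor(log2(1679)) + 1 = 11
leading_zeros = num_bits - 1 = 10
binary(1679) = 11010001111

Elias gamma(1679) = '0000000000' + '11010001111' = 000000000011010001111 (21 bits)


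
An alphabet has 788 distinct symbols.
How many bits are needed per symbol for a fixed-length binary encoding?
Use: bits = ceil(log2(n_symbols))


log2(788) = 9.6221
Bracket: 2^9 = 512 < 788 <= 2^10 = 1024
So ceil(log2(788)) = 10

bits = ceil(log2(788)) = ceil(9.6221) = 10 bits


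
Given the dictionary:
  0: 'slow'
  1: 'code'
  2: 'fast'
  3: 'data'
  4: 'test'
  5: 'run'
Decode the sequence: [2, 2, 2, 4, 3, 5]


Look up each index in the dictionary:
  2 -> 'fast'
  2 -> 'fast'
  2 -> 'fast'
  4 -> 'test'
  3 -> 'data'
  5 -> 'run'

Decoded: "fast fast fast test data run"


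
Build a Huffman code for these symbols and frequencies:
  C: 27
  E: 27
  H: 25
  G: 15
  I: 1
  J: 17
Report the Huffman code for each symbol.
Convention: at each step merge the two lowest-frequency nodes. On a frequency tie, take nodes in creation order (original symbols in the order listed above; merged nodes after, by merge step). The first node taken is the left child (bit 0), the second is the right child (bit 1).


Huffman tree construction:
Step 1: Merge I(1) + G(15) = 16
Step 2: Merge (I+G)(16) + J(17) = 33
Step 3: Merge H(25) + C(27) = 52
Step 4: Merge E(27) + ((I+G)+J)(33) = 60
Step 5: Merge (H+C)(52) + (E+((I+G)+J))(60) = 112
Read each symbol's code off the tree from the root (left child = 0, right child = 1).

Codes:
  C: 01 (length 2)
  E: 10 (length 2)
  H: 00 (length 2)
  G: 1101 (length 4)
  I: 1100 (length 4)
  J: 111 (length 3)
Average code length: 273/112 = 2.4375 bits/symbol


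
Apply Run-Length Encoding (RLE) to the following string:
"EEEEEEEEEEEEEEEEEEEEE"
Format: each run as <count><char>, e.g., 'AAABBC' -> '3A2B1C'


Scanning runs left to right:
  i=0: run of 'E' x 21 -> '21E'

RLE = 21E


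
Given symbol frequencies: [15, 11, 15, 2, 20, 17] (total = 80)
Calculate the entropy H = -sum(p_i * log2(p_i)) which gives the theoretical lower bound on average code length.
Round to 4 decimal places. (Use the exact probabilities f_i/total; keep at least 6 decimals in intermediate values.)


Per-symbol terms -p_i * log2(p_i) with p_i = f_i/80:
  p = 15/80 = 0.187500: log2(p) = -2.415037, -p*log2(p) = 0.452820
  p = 11/80 = 0.137500: log2(p) = -2.862496, -p*log2(p) = 0.393593
  p = 15/80 = 0.187500: log2(p) = -2.415037, -p*log2(p) = 0.452820
  p = 2/80 = 0.025000: log2(p) = -5.321928, -p*log2(p) = 0.133048
  p = 20/80 = 0.250000: log2(p) = -2.000000, -p*log2(p) = 0.500000
  p = 17/80 = 0.212500: log2(p) = -2.234465, -p*log2(p) = 0.474824
H = 0.452820 + 0.393593 + 0.452820 + 0.133048 + 0.500000 + 0.474824 = 2.407105

H = 2.4071 bits/symbol


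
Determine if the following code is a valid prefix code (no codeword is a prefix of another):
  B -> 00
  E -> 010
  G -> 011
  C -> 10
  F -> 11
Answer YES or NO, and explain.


Checking each pair (does one codeword prefix another?):
  B='00' vs E='010': no prefix
  B='00' vs G='011': no prefix
  B='00' vs C='10': no prefix
  B='00' vs F='11': no prefix
  E='010' vs B='00': no prefix
  E='010' vs G='011': no prefix
  E='010' vs C='10': no prefix
  E='010' vs F='11': no prefix
  G='011' vs B='00': no prefix
  G='011' vs E='010': no prefix
  G='011' vs C='10': no prefix
  G='011' vs F='11': no prefix
  C='10' vs B='00': no prefix
  C='10' vs E='010': no prefix
  C='10' vs G='011': no prefix
  C='10' vs F='11': no prefix
  F='11' vs B='00': no prefix
  F='11' vs E='010': no prefix
  F='11' vs G='011': no prefix
  F='11' vs C='10': no prefix
No violation found over all pairs.

YES -- this is a valid prefix code. No codeword is a prefix of any other codeword.


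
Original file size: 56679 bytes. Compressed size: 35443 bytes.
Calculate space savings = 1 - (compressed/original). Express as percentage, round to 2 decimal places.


ratio = compressed/original = 35443/56679 = 0.625329
savings = 1 - ratio = 1 - 0.625329 = 0.374671
as a percentage: 0.374671 * 100 = 37.47%

Space savings = 1 - 35443/56679 = 37.47%


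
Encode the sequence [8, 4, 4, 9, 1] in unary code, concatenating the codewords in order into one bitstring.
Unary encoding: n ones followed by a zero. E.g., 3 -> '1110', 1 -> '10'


Encode each number as n ones followed by a terminating 0:
  8 -> 111111110 (9 bits)
  4 -> 11110 (5 bits)
  4 -> 11110 (5 bits)
  9 -> 1111111110 (10 bits)
  1 -> 10 (2 bits)
Total length = 9 + 5 + 5 + 10 + 2 = 31 bits.

Unary([8, 4, 4, 9, 1]) = 1111111101111011110111111111010 (31 bits)


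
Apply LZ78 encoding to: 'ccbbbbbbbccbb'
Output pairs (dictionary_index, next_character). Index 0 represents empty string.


LZ78 encoding steps:
Dictionary: {0: ''}
Step 1: w='' (idx 0), next='c' -> output (0, 'c'), add 'c' as idx 1
Step 2: w='c' (idx 1), next='b' -> output (1, 'b'), add 'cb' as idx 2
Step 3: w='' (idx 0), next='b' -> output (0, 'b'), add 'b' as idx 3
Step 4: w='b' (idx 3), next='b' -> output (3, 'b'), add 'bb' as idx 4
Step 5: w='bb' (idx 4), next='b' -> output (4, 'b'), add 'bbb' as idx 5
Step 6: w='c' (idx 1), next='c' -> output (1, 'c'), add 'cc' as idx 6
Step 7: w='bb' (idx 4), end of input -> output (4, '')


Encoded: [(0, 'c'), (1, 'b'), (0, 'b'), (3, 'b'), (4, 'b'), (1, 'c'), (4, '')]


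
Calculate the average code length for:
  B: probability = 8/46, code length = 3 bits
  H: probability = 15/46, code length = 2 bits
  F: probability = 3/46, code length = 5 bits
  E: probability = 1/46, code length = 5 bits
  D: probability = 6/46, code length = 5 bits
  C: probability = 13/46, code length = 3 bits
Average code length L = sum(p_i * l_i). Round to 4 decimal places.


Weighted contributions p_i * l_i:
  B: (8/46) * 3 = 24/46
  H: (15/46) * 2 = 30/46
  F: (3/46) * 5 = 15/46
  E: (1/46) * 5 = 5/46
  D: (6/46) * 5 = 30/46
  C: (13/46) * 3 = 39/46
Sum = (24 + 30 + 15 + 5 + 30 + 39)/46 = 143/46

L = 143/46 = 3.1087 bits/symbol


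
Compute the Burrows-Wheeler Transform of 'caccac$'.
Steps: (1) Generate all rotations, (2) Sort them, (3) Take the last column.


Rotations (sorted):
  0: $caccac -> last char: c
  1: ac$cacc -> last char: c
  2: accac$c -> last char: c
  3: c$cacca -> last char: a
  4: cac$cac -> last char: c
  5: caccac$ -> last char: $
  6: ccac$ca -> last char: a


BWT = cccac$a


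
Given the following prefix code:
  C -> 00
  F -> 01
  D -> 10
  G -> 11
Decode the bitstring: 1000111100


Decoding step by step:
Bits 10 -> D
Bits 00 -> C
Bits 11 -> G
Bits 11 -> G
Bits 00 -> C


Decoded message: DCGGC


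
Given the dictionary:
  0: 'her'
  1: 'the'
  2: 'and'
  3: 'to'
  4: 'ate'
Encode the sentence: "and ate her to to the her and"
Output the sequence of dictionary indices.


Look up each word in the dictionary:
  'and' -> 2
  'ate' -> 4
  'her' -> 0
  'to' -> 3
  'to' -> 3
  'the' -> 1
  'her' -> 0
  'and' -> 2

Encoded: [2, 4, 0, 3, 3, 1, 0, 2]


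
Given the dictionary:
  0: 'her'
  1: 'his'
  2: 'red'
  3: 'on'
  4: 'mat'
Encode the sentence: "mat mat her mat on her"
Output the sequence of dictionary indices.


Look up each word in the dictionary:
  'mat' -> 4
  'mat' -> 4
  'her' -> 0
  'mat' -> 4
  'on' -> 3
  'her' -> 0

Encoded: [4, 4, 0, 4, 3, 0]


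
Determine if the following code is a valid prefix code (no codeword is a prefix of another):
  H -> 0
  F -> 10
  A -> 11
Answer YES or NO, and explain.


Checking each pair (does one codeword prefix another?):
  H='0' vs F='10': no prefix
  H='0' vs A='11': no prefix
  F='10' vs H='0': no prefix
  F='10' vs A='11': no prefix
  A='11' vs H='0': no prefix
  A='11' vs F='10': no prefix
No violation found over all pairs.

YES -- this is a valid prefix code. No codeword is a prefix of any other codeword.


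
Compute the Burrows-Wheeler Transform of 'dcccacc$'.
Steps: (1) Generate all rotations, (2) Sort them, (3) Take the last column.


Rotations (sorted):
  0: $dcccacc -> last char: c
  1: acc$dccc -> last char: c
  2: c$dcccac -> last char: c
  3: cacc$dcc -> last char: c
  4: cc$dccca -> last char: a
  5: ccacc$dc -> last char: c
  6: cccacc$d -> last char: d
  7: dcccacc$ -> last char: $


BWT = ccccacd$


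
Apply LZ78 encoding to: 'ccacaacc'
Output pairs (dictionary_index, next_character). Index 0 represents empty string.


LZ78 encoding steps:
Dictionary: {0: ''}
Step 1: w='' (idx 0), next='c' -> output (0, 'c'), add 'c' as idx 1
Step 2: w='c' (idx 1), next='a' -> output (1, 'a'), add 'ca' as idx 2
Step 3: w='ca' (idx 2), next='a' -> output (2, 'a'), add 'caa' as idx 3
Step 4: w='c' (idx 1), next='c' -> output (1, 'c'), add 'cc' as idx 4


Encoded: [(0, 'c'), (1, 'a'), (2, 'a'), (1, 'c')]


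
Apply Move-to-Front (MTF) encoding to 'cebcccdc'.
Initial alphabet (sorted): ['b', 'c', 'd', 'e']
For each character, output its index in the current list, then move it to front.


MTF encoding:
'c': index 1 in ['b', 'c', 'd', 'e'] -> ['c', 'b', 'd', 'e']
'e': index 3 in ['c', 'b', 'd', 'e'] -> ['e', 'c', 'b', 'd']
'b': index 2 in ['e', 'c', 'b', 'd'] -> ['b', 'e', 'c', 'd']
'c': index 2 in ['b', 'e', 'c', 'd'] -> ['c', 'b', 'e', 'd']
'c': index 0 in ['c', 'b', 'e', 'd'] -> ['c', 'b', 'e', 'd']
'c': index 0 in ['c', 'b', 'e', 'd'] -> ['c', 'b', 'e', 'd']
'd': index 3 in ['c', 'b', 'e', 'd'] -> ['d', 'c', 'b', 'e']
'c': index 1 in ['d', 'c', 'b', 'e'] -> ['c', 'd', 'b', 'e']


Output: [1, 3, 2, 2, 0, 0, 3, 1]


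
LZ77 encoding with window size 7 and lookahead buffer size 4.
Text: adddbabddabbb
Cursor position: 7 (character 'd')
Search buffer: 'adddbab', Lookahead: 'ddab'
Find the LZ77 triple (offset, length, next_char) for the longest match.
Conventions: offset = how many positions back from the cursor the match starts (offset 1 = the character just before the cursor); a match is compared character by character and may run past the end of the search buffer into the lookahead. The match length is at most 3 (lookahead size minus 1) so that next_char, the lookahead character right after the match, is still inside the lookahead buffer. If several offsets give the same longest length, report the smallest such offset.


Try each offset into the search buffer:
  offset=1 (pos 6, char 'b'): match length 0
  offset=2 (pos 5, char 'a'): match length 0
  offset=3 (pos 4, char 'b'): match length 0
  offset=4 (pos 3, char 'd'): match length 1
  offset=5 (pos 2, char 'd'): match length 2
  offset=6 (pos 1, char 'd'): match length 2
  offset=7 (pos 0, char 'a'): match length 0
Longest match has length 2, found at offsets 5, 6; take the smallest, offset 5.
next_char = character at position 7 + 2 = 9 -> 'a'

Best match: offset=5, length=2 (matching 'dd' starting at position 2)
LZ77 triple: (5, 2, 'a')


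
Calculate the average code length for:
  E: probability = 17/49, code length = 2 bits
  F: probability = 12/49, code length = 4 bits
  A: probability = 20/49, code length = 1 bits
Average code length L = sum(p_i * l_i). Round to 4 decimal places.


Weighted contributions p_i * l_i:
  E: (17/49) * 2 = 34/49
  F: (12/49) * 4 = 48/49
  A: (20/49) * 1 = 20/49
Sum = (34 + 48 + 20)/49 = 102/49

L = 102/49 = 2.0816 bits/symbol


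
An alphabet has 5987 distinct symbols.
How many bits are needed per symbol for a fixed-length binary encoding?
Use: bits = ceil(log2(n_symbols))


log2(5987) = 12.5476
Bracket: 2^12 = 4096 < 5987 <= 2^13 = 8192
So ceil(log2(5987)) = 13

bits = ceil(log2(5987)) = ceil(12.5476) = 13 bits


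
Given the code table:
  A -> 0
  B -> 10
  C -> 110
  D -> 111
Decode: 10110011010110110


Decoding:
10 -> B
110 -> C
0 -> A
110 -> C
10 -> B
110 -> C
110 -> C


Result: BCACBCC


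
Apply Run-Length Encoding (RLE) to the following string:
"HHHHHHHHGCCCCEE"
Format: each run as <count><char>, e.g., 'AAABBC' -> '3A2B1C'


Scanning runs left to right:
  i=0: run of 'H' x 8 -> '8H'
  i=8: run of 'G' x 1 -> '1G'
  i=9: run of 'C' x 4 -> '4C'
  i=13: run of 'E' x 2 -> '2E'

RLE = 8H1G4C2E


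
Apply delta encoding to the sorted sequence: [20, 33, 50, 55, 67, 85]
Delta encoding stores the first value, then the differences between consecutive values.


First value: 20
Deltas:
  33 - 20 = 13
  50 - 33 = 17
  55 - 50 = 5
  67 - 55 = 12
  85 - 67 = 18


Delta encoded: [20, 13, 17, 5, 12, 18]


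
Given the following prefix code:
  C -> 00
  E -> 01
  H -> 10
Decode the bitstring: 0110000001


Decoding step by step:
Bits 01 -> E
Bits 10 -> H
Bits 00 -> C
Bits 00 -> C
Bits 01 -> E


Decoded message: EHCCE


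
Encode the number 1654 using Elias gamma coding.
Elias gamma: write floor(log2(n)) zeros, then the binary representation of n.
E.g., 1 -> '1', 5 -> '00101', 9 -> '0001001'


num_bits = floor(log2(1654)) + 1 = 11
leading_zeros = num_bits - 1 = 10
binary(1654) = 11001110110

Elias gamma(1654) = '0000000000' + '11001110110' = 000000000011001110110 (21 bits)


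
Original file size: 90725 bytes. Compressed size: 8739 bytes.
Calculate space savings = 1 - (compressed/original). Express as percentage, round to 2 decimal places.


ratio = compressed/original = 8739/90725 = 0.096324
savings = 1 - ratio = 1 - 0.096324 = 0.903676
as a percentage: 0.903676 * 100 = 90.37%

Space savings = 1 - 8739/90725 = 90.37%


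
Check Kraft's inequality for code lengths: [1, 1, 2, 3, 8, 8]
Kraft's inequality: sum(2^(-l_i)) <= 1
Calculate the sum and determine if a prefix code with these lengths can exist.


Sum = 2^(-1) + 2^(-1) + 2^(-2) + 2^(-3) + 2^(-8) + 2^(-8)
    = 0.5 + 0.5 + 0.25 + 0.125 + 0.00390625 + 0.00390625
    = 354/256 = 1.3828125
Since 1.3828125 > 1, Kraft's inequality is NOT satisfied.
A prefix code with these lengths CANNOT exist.

Kraft sum = 1.3828125. Not satisfied.


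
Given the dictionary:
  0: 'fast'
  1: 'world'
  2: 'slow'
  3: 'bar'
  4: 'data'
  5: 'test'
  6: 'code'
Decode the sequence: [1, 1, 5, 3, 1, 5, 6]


Look up each index in the dictionary:
  1 -> 'world'
  1 -> 'world'
  5 -> 'test'
  3 -> 'bar'
  1 -> 'world'
  5 -> 'test'
  6 -> 'code'

Decoded: "world world test bar world test code"


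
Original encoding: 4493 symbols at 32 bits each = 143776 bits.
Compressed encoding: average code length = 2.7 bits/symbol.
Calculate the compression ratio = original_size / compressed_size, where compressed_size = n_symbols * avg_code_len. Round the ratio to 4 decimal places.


original_size = n_symbols * orig_bits = 4493 * 32 = 143776 bits
compressed_size = n_symbols * avg_code_len = 4493 * 2.7 = 12131.1 bits
ratio = original_size / compressed_size = 143776 / 12131.1 = 11.8519

Compression ratio = 11.8519


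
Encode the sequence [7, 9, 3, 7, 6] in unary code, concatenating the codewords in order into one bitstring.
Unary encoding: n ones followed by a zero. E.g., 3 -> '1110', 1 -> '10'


Encode each number as n ones followed by a terminating 0:
  7 -> 11111110 (8 bits)
  9 -> 1111111110 (10 bits)
  3 -> 1110 (4 bits)
  7 -> 11111110 (8 bits)
  6 -> 1111110 (7 bits)
Total length = 8 + 10 + 4 + 8 + 7 = 37 bits.

Unary([7, 9, 3, 7, 6]) = 1111111011111111101110111111101111110 (37 bits)


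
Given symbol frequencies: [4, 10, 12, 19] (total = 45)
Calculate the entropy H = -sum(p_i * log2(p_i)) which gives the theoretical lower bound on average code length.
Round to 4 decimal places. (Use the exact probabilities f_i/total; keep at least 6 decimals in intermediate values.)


Per-symbol terms -p_i * log2(p_i) with p_i = f_i/45:
  p = 4/45 = 0.088889: log2(p) = -3.491853, -p*log2(p) = 0.310387
  p = 10/45 = 0.222222: log2(p) = -2.169925, -p*log2(p) = 0.482206
  p = 12/45 = 0.266667: log2(p) = -1.906891, -p*log2(p) = 0.508504
  p = 19/45 = 0.422222: log2(p) = -1.243926, -p*log2(p) = 0.525213
H = 0.310387 + 0.482206 + 0.508504 + 0.525213 = 1.826310

H = 1.8263 bits/symbol


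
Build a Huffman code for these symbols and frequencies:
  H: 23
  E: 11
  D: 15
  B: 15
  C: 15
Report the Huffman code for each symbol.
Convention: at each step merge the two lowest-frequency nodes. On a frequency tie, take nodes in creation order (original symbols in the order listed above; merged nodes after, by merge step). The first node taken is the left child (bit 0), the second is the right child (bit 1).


Huffman tree construction:
Step 1: Merge E(11) + D(15) = 26
Step 2: Merge B(15) + C(15) = 30
Step 3: Merge H(23) + (E+D)(26) = 49
Step 4: Merge (B+C)(30) + (H+(E+D))(49) = 79
Read each symbol's code off the tree from the root (left child = 0, right child = 1).

Codes:
  H: 10 (length 2)
  E: 110 (length 3)
  D: 111 (length 3)
  B: 00 (length 2)
  C: 01 (length 2)
Average code length: 184/79 = 2.3291 bits/symbol


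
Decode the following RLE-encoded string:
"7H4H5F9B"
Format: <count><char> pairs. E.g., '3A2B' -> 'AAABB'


Expanding each <count><char> pair:
  7H -> 'HHHHHHH'
  4H -> 'HHHH'
  5F -> 'FFFFF'
  9B -> 'BBBBBBBBB'

Decoded = HHHHHHHHHHHFFFFFBBBBBBBBB


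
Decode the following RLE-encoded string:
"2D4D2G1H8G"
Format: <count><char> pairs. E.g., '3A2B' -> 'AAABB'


Expanding each <count><char> pair:
  2D -> 'DD'
  4D -> 'DDDD'
  2G -> 'GG'
  1H -> 'H'
  8G -> 'GGGGGGGG'

Decoded = DDDDDDGGHGGGGGGGG
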